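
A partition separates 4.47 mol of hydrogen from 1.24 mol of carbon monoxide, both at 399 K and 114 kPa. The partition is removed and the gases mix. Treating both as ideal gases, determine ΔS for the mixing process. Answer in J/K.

ΔS_mix = 24.8 J/K

Mole fractions: x_A = 4.47/5.71 = 0.783, x_B = 0.217.
ΔS_mix = −R(n_A ln x_A + n_B ln x_B) = −8.314 × (4.47 ln 0.783 + 1.24 ln 0.217) = 24.8 J/K.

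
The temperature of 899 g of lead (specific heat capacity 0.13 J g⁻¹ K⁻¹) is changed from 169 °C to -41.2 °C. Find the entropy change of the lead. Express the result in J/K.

ΔS = -75.4 J/K

In kelvin: T₁ = 442.15 K, T₂ = 231.95 K. ΔS = ∫dQ_rev/T = m c ln(T₂/T₁) = 899 × 0.13 × ln(231.95/442.15) = -75.4 J/K.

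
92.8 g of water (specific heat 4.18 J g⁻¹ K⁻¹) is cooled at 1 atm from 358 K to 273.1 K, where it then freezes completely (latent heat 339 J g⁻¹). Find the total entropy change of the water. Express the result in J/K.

Cooling step: ΔS₁ = m c ln(T_tr/T_i) = 92.8 × 4.18 × ln(273.1/358) = -105 J/K.
Phase change: ΔS₂ = −mL/T_tr = −92.8 × 339 / 273.1 = -115.2 J/K.
ΔS_total = (-105) + (-115.2) = -220 J/K.

ΔS = -220 J/K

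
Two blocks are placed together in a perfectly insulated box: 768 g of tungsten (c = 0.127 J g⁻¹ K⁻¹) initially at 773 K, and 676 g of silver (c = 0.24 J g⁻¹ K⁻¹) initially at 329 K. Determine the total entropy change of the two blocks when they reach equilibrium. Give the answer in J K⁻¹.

Energy balance: T_f = (m₁c₁T₁ + m₂c₂T₂)/(m₁c₁ + m₂c₂) = 495.71 K.
ΔS₁ = m₁c₁ ln(T_f/T₁) = 97.536 × ln(495.71/773) = -43.34 J/K.
ΔS₂ = m₂c₂ ln(T_f/T₂) = 162.24 × ln(495.71/329) = 66.51 J/K.
ΔS_total = -43.34 + 66.51 = 23.2 J/K.

ΔS_total = 23.2 J/K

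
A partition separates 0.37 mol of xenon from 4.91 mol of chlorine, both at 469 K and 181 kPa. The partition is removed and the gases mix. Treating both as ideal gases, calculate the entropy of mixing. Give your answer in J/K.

Mole fractions: x_A = 0.37/5.28 = 0.0701, x_B = 0.93.
ΔS_mix = −R(n_A ln x_A + n_B ln x_B) = −8.314 × (0.37 ln 0.0701 + 4.91 ln 0.93) = 11.1 J/K.

ΔS_mix = 11.1 J/K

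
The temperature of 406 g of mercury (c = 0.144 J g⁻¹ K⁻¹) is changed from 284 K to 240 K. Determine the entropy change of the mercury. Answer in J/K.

ΔS = ∫dQ_rev/T = m c ln(T₂/T₁) = 406 × 0.144 × ln(240/284) = -9.84 J/K.

ΔS = -9.84 J/K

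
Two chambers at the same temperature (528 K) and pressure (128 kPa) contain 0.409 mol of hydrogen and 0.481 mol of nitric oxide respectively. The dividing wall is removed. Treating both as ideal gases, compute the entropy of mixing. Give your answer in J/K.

ΔS_mix = 5.1 J/K

Mole fractions: x_A = 0.409/0.89 = 0.46, x_B = 0.54.
ΔS_mix = −R(n_A ln x_A + n_B ln x_B) = −8.314 × (0.409 ln 0.46 + 0.481 ln 0.54) = 5.1 J/K.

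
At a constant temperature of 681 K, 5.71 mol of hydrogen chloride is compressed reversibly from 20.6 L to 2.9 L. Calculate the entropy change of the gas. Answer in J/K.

ΔS_gas = -93.1 J/K

For an isothermal ideal gas ΔS_gas = nR ln(V₂/V₁) = 5.71 × 8.314 × ln(2.9/20.6) = -93.1 J/K.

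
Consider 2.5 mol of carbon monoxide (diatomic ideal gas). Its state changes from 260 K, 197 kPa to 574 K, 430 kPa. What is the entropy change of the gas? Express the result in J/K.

ΔS = nC_p ln(T₂/T₁) − nR ln(P₂/P₁), with C_p = 7R/2 = 29.1 J mol⁻¹ K⁻¹ for a diatomic ideal gas.
ΔS = 2.5 × [29.1 × ln(574/260) − 8.314 × ln(430/197)] = 41.4 J/K.

ΔS = 41.4 J/K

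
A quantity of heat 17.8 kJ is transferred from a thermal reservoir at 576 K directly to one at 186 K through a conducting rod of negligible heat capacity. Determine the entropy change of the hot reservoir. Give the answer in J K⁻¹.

The hot reservoir loses heat Q, so ΔS_hot = −Q/T_H = −17800/576 = -30.9 J/K.

ΔS_hot = -30.9 J/K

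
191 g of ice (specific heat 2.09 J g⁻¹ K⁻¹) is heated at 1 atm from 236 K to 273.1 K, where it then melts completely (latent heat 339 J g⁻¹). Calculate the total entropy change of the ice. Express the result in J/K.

Warming step: ΔS₁ = m c ln(T_tr/T_i) = 191 × 2.09 × ln(273.1/236) = 58.28 J/K.
Phase change: ΔS₂ = +mL/T_tr = 191 × 339 / 273.1 = 237.1 J/K.
ΔS_total = (58.28) + (237.1) = 295 J/K.

ΔS = 295 J/K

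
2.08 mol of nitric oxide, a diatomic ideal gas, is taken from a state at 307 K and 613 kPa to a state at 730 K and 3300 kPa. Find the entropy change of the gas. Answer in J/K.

ΔS = nC_p ln(T₂/T₁) − nR ln(P₂/P₁), with C_p = 7R/2 = 29.1 J mol⁻¹ K⁻¹ for a diatomic ideal gas.
ΔS = 2.08 × [29.1 × ln(730/307) − 8.314 × ln(3300/613)] = 23.3 J/K.

ΔS = 23.3 J/K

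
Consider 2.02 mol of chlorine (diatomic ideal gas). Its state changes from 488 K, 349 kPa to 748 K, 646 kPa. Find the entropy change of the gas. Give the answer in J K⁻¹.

ΔS = 14.8 J/K

ΔS = nC_p ln(T₂/T₁) − nR ln(P₂/P₁), with C_p = 7R/2 = 29.1 J mol⁻¹ K⁻¹ for a diatomic ideal gas.
ΔS = 2.02 × [29.1 × ln(748/488) − 8.314 × ln(646/349)] = 14.8 J/K.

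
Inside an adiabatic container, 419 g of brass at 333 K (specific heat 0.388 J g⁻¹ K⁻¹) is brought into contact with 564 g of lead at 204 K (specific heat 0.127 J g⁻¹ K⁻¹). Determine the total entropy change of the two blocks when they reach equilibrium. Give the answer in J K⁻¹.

ΔS_total = 5.57 J/K

Energy balance: T_f = (m₁c₁T₁ + m₂c₂T₂)/(m₁c₁ + m₂c₂) = 293.55 K.
ΔS₁ = m₁c₁ ln(T_f/T₁) = 162.572 × ln(293.55/333) = -20.5 J/K.
ΔS₂ = m₂c₂ ln(T_f/T₂) = 71.628 × ln(293.55/204) = 26.07 J/K.
ΔS_total = -20.5 + 26.07 = 5.57 J/K.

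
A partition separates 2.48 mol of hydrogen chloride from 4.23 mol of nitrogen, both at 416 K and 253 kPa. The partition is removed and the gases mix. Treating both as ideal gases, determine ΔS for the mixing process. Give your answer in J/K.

Mole fractions: x_A = 2.48/6.71 = 0.37, x_B = 0.63.
ΔS_mix = −R(n_A ln x_A + n_B ln x_B) = −8.314 × (2.48 ln 0.37 + 4.23 ln 0.63) = 36.7 J/K.

ΔS_mix = 36.7 J/K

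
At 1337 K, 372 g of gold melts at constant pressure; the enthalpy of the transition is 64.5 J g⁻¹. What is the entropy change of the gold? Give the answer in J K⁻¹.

ΔS = 17.9 J/K

Heat absorbed by the substance: Q = mL = 372 × 64.5 = 23994 J.
At constant T, ΔS = Q_rev/T = 23994 / 1337 = 17.9 J/K.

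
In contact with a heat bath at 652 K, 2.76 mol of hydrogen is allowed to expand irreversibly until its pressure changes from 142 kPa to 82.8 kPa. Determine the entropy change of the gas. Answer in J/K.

Entropy is a state function, so ΔS_gas depends only on the end states.
For an isothermal ideal gas ΔS_gas = nR ln(P₁/P₂) = 2.76 × 8.314 × ln(142/82.8) = 12.4 J/K.

ΔS_gas = 12.4 J/K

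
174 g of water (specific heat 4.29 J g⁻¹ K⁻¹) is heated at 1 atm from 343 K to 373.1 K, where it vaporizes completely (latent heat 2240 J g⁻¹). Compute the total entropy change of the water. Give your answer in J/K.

ΔS = 1110 J/K

Warming step: ΔS₁ = m c ln(T_tr/T_i) = 174 × 4.29 × ln(373.1/343) = 62.79 J/K.
Phase change: ΔS₂ = +mL/T_tr = 174 × 2240 / 373.1 = 1045 J/K.
ΔS_total = (62.79) + (1045) = 1110 J/K.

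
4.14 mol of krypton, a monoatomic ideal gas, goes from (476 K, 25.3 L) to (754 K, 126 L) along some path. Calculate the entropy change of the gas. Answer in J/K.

Entropy is a state function: ΔS = nC_V ln(T₂/T₁) + nR ln(V₂/V₁), with C_V = 3R/2 = 12.47 J mol⁻¹ K⁻¹ for a monoatomic ideal gas.
ΔS = 4.14 × [12.47 × ln(754/476) + 8.314 × ln(126/25.3)] = 79 J/K.

ΔS = 79 J/K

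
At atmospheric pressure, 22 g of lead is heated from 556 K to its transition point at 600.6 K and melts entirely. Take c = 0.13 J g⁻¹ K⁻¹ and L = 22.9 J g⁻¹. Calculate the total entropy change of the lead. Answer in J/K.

Warming step: ΔS₁ = m c ln(T_tr/T_i) = 22 × 0.13 × ln(600.6/556) = 0.2207 J/K.
Phase change: ΔS₂ = +mL/T_tr = 22 × 22.9 / 600.6 = 0.8388 J/K.
ΔS_total = (0.2207) + (0.8388) = 1.06 J/K.

ΔS = 1.06 J/K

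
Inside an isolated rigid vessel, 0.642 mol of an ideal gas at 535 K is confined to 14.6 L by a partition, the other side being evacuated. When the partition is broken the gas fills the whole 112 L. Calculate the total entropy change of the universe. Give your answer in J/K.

For an ideal gas in free expansion Q = 0 and W = 0, so T is unchanged.
Entropy is a state function; using a reversible isothermal path, ΔS_gas = nR ln(V₂/V₁) = 0.642 × 8.314 × ln(112/14.6) = 10.9 J/K.
The insulated surroundings exchange no heat, so ΔS_surr = 0 and ΔS_universe = ΔS_gas.

ΔS_universe = 10.9 J/K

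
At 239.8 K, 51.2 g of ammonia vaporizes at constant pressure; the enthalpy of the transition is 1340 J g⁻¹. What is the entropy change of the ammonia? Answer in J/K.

ΔS = 286 J/K

Heat absorbed by the substance: Q = mL = 51.2 × 1340 = 68608 J.
At constant T, ΔS = Q_rev/T = 68608 / 239.8 = 286 J/K.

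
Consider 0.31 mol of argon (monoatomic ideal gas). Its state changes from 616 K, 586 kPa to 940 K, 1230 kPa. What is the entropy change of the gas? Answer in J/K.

ΔS = 0.812 J/K

ΔS = nC_p ln(T₂/T₁) − nR ln(P₂/P₁), with C_p = 5R/2 = 20.79 J mol⁻¹ K⁻¹ for a monoatomic ideal gas.
ΔS = 0.31 × [20.79 × ln(940/616) − 8.314 × ln(1230/586)] = 0.812 J/K.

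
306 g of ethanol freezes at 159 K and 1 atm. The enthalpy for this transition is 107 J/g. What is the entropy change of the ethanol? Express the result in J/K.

Heat released by the substance: Q = −mL = −306 × 107 = −32742 J.
At constant T, ΔS = Q_rev/T = −32742 / 159 = -206 J/K.

ΔS = -206 J/K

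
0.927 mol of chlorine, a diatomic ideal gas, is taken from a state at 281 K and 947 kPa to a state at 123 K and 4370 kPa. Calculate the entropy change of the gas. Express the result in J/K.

ΔS = nC_p ln(T₂/T₁) − nR ln(P₂/P₁), with C_p = 7R/2 = 29.1 J mol⁻¹ K⁻¹ for a diatomic ideal gas.
ΔS = 0.927 × [29.1 × ln(123/281) − 8.314 × ln(4370/947)] = -34.1 J/K.

ΔS = -34.1 J/K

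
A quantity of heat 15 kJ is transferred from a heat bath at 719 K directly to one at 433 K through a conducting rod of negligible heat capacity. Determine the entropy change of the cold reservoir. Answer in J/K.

The cold reservoir gains heat Q, so ΔS_cold = +Q/T_C = 15000/433 = 34.6 J/K.

ΔS_cold = 34.6 J/K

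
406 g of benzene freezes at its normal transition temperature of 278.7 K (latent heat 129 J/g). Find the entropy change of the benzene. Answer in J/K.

ΔS = -188 J/K

Heat released by the substance: Q = −mL = −406 × 129 = −52374 J.
At constant T, ΔS = Q_rev/T = −52374 / 278.7 = -188 J/K.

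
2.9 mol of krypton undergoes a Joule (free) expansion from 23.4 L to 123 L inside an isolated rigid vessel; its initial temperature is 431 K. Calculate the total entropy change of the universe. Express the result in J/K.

ΔS_universe = 40 J/K

For an ideal gas in free expansion Q = 0 and W = 0, so T is unchanged.
Entropy is a state function; using a reversible isothermal path, ΔS_gas = nR ln(V₂/V₁) = 2.9 × 8.314 × ln(123/23.4) = 40 J/K.
The insulated surroundings exchange no heat, so ΔS_surr = 0 and ΔS_universe = ΔS_gas.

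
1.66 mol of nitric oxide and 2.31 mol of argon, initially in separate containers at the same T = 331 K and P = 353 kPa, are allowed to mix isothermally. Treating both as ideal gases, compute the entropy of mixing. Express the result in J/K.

Mole fractions: x_A = 1.66/3.97 = 0.418, x_B = 0.582.
ΔS_mix = −R(n_A ln x_A + n_B ln x_B) = −8.314 × (1.66 ln 0.418 + 2.31 ln 0.582) = 22.4 J/K.

ΔS_mix = 22.4 J/K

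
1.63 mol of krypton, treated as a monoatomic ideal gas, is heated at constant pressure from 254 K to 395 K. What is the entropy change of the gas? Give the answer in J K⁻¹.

ΔS = 15 J/K

At constant pressure, ΔS = nC_p ln(T₂/T₁) with C_p = 5R/2 = 20.79 J mol⁻¹ K⁻¹.
ΔS = 1.63 × 20.79 × ln(395/254) = 15 J/K.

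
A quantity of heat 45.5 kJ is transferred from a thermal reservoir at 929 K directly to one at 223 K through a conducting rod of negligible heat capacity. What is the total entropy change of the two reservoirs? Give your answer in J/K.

ΔS_hot = −Q/T_H = −45500/929 = -48.98 J/K and ΔS_cold = +Q/T_C = 45500/223 = 204 J/K.
ΔS_total = -48.98 + 204 = 155 J/K, positive as the second law requires.

ΔS_total = 155 J/K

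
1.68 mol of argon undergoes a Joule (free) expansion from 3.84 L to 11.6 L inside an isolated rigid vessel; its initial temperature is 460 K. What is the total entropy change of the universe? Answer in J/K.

No heat is exchanged and no work is done, so the ideal-gas temperature stays constant.
Entropy is a state function; using a reversible isothermal path, ΔS_gas = nR ln(V₂/V₁) = 1.68 × 8.314 × ln(11.6/3.84) = 15.4 J/K.
The insulated surroundings exchange no heat, so ΔS_surr = 0 and ΔS_universe = ΔS_gas.

ΔS_universe = 15.4 J/K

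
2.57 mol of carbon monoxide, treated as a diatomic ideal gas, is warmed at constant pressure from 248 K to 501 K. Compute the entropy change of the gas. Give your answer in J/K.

At constant pressure, ΔS = nC_p ln(T₂/T₁) with C_p = 7R/2 = 29.1 J mol⁻¹ K⁻¹.
ΔS = 2.57 × 29.1 × ln(501/248) = 52.6 J/K.

ΔS = 52.6 J/K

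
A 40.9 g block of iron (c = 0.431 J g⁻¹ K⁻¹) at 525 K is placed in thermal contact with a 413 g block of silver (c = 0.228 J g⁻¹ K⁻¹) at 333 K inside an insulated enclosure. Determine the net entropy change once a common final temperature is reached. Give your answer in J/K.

Energy balance: T_f = (m₁c₁T₁ + m₂c₂T₂)/(m₁c₁ + m₂c₂) = 363.28 K.
ΔS₁ = m₁c₁ ln(T_f/T₁) = 17.6279 × ln(363.28/525) = -6.491 J/K.
ΔS₂ = m₂c₂ ln(T_f/T₂) = 94.164 × ln(363.28/333) = 8.194 J/K.
ΔS_total = -6.491 + 8.194 = 1.7 J/K.

ΔS_total = 1.7 J/K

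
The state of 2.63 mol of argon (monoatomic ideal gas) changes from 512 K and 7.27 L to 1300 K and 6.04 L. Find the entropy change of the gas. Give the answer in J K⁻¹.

Entropy is a state function: ΔS = nC_V ln(T₂/T₁) + nR ln(V₂/V₁), with C_V = 3R/2 = 12.47 J mol⁻¹ K⁻¹ for a monoatomic ideal gas.
ΔS = 2.63 × [12.47 × ln(1300/512) + 8.314 × ln(6.04/7.27)] = 26.5 J/K.

ΔS = 26.5 J/K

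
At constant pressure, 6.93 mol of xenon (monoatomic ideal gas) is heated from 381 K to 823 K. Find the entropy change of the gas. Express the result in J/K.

At constant pressure, ΔS = nC_p ln(T₂/T₁) with C_p = 5R/2 = 20.79 J mol⁻¹ K⁻¹.
ΔS = 6.93 × 20.79 × ln(823/381) = 111 J/K.

ΔS = 111 J/K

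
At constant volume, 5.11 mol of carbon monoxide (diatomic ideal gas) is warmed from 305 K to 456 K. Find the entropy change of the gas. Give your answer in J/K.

ΔS = 42.7 J/K

At constant volume, ΔS = nC_V ln(T₂/T₁) with C_V = 5R/2 = 20.79 J mol⁻¹ K⁻¹.
ΔS = 5.11 × 20.79 × ln(456/305) = 42.7 J/K.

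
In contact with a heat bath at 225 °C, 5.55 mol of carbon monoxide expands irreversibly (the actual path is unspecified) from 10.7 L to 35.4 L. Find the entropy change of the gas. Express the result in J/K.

ΔS_gas = 55.2 J/K

Entropy is a state function, so ΔS_gas depends only on the end states.
For an isothermal ideal gas ΔS_gas = nR ln(V₂/V₁) = 5.55 × 8.314 × ln(35.4/10.7) = 55.2 J/K.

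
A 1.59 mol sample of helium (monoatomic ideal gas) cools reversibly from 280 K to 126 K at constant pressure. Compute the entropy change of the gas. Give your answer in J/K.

At constant pressure, ΔS = nC_p ln(T₂/T₁) with C_p = 5R/2 = 20.79 J mol⁻¹ K⁻¹.
ΔS = 1.59 × 20.79 × ln(126/280) = -26.4 J/K.

ΔS = -26.4 J/K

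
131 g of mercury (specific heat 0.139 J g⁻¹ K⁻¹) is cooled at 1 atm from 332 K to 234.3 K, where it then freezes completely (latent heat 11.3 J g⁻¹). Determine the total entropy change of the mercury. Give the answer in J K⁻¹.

Cooling step: ΔS₁ = m c ln(T_tr/T_i) = 131 × 0.139 × ln(234.3/332) = -6.346 J/K.
Phase change: ΔS₂ = −mL/T_tr = −131 × 11.3 / 234.3 = -6.318 J/K.
ΔS_total = (-6.346) + (-6.318) = -12.7 J/K.

ΔS = -12.7 J/K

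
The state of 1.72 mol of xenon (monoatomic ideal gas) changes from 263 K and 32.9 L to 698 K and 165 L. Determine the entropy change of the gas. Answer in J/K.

ΔS = 44 J/K

Entropy is a state function: ΔS = nC_V ln(T₂/T₁) + nR ln(V₂/V₁), with C_V = 3R/2 = 12.47 J mol⁻¹ K⁻¹ for a monoatomic ideal gas.
ΔS = 1.72 × [12.47 × ln(698/263) + 8.314 × ln(165/32.9)] = 44 J/K.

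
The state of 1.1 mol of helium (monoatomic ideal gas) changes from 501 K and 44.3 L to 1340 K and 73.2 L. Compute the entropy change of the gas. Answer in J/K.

Entropy is a state function: ΔS = nC_V ln(T₂/T₁) + nR ln(V₂/V₁), with C_V = 3R/2 = 12.47 J mol⁻¹ K⁻¹ for a monoatomic ideal gas.
ΔS = 1.1 × [12.47 × ln(1340/501) + 8.314 × ln(73.2/44.3)] = 18.1 J/K.

ΔS = 18.1 J/K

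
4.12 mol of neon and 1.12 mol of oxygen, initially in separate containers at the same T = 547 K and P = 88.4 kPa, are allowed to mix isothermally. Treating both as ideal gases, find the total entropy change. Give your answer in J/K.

Mole fractions: x_A = 4.12/5.24 = 0.786, x_B = 0.214.
ΔS_mix = −R(n_A ln x_A + n_B ln x_B) = −8.314 × (4.12 ln 0.786 + 1.12 ln 0.214) = 22.6 J/K.

ΔS_mix = 22.6 J/K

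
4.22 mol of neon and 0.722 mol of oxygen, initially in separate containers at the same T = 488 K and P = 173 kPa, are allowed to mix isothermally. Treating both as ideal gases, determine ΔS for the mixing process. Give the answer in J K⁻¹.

Mole fractions: x_A = 4.22/4.94 = 0.854, x_B = 0.146.
ΔS_mix = −R(n_A ln x_A + n_B ln x_B) = −8.314 × (4.22 ln 0.854 + 0.722 ln 0.146) = 17.1 J/K.

ΔS_mix = 17.1 J/K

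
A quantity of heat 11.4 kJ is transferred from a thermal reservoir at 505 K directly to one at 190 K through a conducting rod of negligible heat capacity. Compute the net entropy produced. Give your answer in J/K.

ΔS_hot = −Q/T_H = −11400/505 = -22.57 J/K and ΔS_cold = +Q/T_C = 11400/190 = 60 J/K.
ΔS_total = -22.57 + 60 = 37.4 J/K, positive as the second law requires.

ΔS_total = 37.4 J/K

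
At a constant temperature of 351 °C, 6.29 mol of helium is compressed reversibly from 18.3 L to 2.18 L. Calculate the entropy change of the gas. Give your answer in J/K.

For an isothermal ideal gas ΔS_gas = nR ln(V₂/V₁) = 6.29 × 8.314 × ln(2.18/18.3) = -111 J/K.

ΔS_gas = -111 J/K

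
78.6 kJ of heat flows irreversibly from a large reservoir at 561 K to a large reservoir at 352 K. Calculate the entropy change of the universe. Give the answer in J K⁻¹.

ΔS_hot = −Q/T_H = −78600/561 = -140.1 J/K and ΔS_cold = +Q/T_C = 78600/352 = 223.3 J/K.
ΔS_total = -140.1 + 223.3 = 83.2 J/K, positive as the second law requires.

ΔS_total = 83.2 J/K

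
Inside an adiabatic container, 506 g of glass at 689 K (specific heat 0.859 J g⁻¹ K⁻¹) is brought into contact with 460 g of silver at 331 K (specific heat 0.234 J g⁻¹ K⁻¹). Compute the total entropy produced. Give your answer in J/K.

Energy balance: T_f = (m₁c₁T₁ + m₂c₂T₂)/(m₁c₁ + m₂c₂) = 617.94 K.
ΔS₁ = m₁c₁ ln(T_f/T₁) = 434.654 × ln(617.94/689) = -47.31 J/K.
ΔS₂ = m₂c₂ ln(T_f/T₂) = 107.64 × ln(617.94/331) = 67.2 J/K.
ΔS_total = -47.31 + 67.2 = 19.9 J/K.

ΔS_total = 19.9 J/K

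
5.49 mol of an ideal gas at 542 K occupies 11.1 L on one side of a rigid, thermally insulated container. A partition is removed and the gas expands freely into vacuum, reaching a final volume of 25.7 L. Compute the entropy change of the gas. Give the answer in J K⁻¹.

ΔS_gas = 38.3 J/K

No heat is exchanged and no work is done, so the ideal-gas temperature stays constant.
Entropy is a state function; using a reversible isothermal path, ΔS_gas = nR ln(V₂/V₁) = 5.49 × 8.314 × ln(25.7/11.1) = 38.3 J/K.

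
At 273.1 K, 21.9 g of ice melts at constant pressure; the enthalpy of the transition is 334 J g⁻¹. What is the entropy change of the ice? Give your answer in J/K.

ΔS = 26.8 J/K

Heat absorbed by the substance: Q = mL = 21.9 × 334 = 7314.6 J.
At constant T, ΔS = Q_rev/T = 7314.6 / 273.1 = 26.8 J/K.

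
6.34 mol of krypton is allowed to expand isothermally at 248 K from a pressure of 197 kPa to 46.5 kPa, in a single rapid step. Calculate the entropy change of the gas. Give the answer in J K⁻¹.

Entropy is a state function, so ΔS_gas depends only on the end states.
For an isothermal ideal gas ΔS_gas = nR ln(P₁/P₂) = 6.34 × 8.314 × ln(197/46.5) = 76.1 J/K.

ΔS_gas = 76.1 J/K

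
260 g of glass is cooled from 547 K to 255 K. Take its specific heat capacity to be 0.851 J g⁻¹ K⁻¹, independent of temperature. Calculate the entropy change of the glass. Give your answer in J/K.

ΔS = -169 J/K

ΔS = ∫dQ_rev/T = m c ln(T₂/T₁) = 260 × 0.851 × ln(255/547) = -169 J/K.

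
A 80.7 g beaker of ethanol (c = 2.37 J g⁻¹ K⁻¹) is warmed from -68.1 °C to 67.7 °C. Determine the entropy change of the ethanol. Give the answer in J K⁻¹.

ΔS = 97.2 J/K

In kelvin: T₁ = 205.05 K, T₂ = 340.85 K. ΔS = ∫dQ_rev/T = m c ln(T₂/T₁) = 80.7 × 2.37 × ln(340.85/205.05) = 97.2 J/K.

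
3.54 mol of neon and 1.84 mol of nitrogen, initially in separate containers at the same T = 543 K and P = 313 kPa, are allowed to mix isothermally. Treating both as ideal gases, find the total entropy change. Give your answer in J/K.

Mole fractions: x_A = 3.54/5.38 = 0.658, x_B = 0.342.
ΔS_mix = −R(n_A ln x_A + n_B ln x_B) = −8.314 × (3.54 ln 0.658 + 1.84 ln 0.342) = 28.7 J/K.

ΔS_mix = 28.7 J/K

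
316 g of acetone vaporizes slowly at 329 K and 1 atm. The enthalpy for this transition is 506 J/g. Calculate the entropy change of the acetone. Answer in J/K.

ΔS = 486 J/K

Heat absorbed by the substance: Q = mL = 316 × 506 = 159896 J.
At constant T, ΔS = Q_rev/T = 159896 / 329 = 486 J/K.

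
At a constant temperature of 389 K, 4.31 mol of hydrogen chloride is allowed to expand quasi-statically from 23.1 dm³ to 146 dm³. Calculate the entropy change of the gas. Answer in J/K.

ΔS_gas = 66.1 J/K

For an isothermal ideal gas ΔS_gas = nR ln(V₂/V₁) = 4.31 × 8.314 × ln(146/23.1) = 66.1 J/K.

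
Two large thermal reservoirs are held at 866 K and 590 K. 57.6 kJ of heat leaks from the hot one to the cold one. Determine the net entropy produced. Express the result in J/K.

ΔS_hot = −Q/T_H = −57600/866 = -66.51 J/K and ΔS_cold = +Q/T_C = 57600/590 = 97.63 J/K.
ΔS_total = -66.51 + 97.63 = 31.1 J/K, positive as the second law requires.

ΔS_total = 31.1 J/K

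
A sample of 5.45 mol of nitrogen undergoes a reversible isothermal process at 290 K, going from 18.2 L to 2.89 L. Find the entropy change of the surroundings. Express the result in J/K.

For an isothermal ideal gas ΔS_gas = nR ln(V₂/V₁) = 5.45 × 8.314 × ln(2.89/18.2) = -83.4 J/K.
The process is reversible, so ΔS_surr = −ΔS_gas = 83.4 J/K and ΔS_universe = 0.

ΔS_surr = 83.4 J/K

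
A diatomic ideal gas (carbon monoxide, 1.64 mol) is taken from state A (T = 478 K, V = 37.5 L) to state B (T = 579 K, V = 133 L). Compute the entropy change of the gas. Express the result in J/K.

ΔS = 23.8 J/K

Entropy is a state function: ΔS = nC_V ln(T₂/T₁) + nR ln(V₂/V₁), with C_V = 5R/2 = 20.79 J mol⁻¹ K⁻¹ for a diatomic ideal gas.
ΔS = 1.64 × [20.79 × ln(579/478) + 8.314 × ln(133/37.5)] = 23.8 J/K.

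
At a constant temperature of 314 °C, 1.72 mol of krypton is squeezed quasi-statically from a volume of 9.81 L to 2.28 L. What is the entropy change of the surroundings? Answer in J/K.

ΔS_surr = 20.9 J/K

For an isothermal ideal gas ΔS_gas = nR ln(V₂/V₁) = 1.72 × 8.314 × ln(2.28/9.81) = -20.9 J/K.
The process is reversible, so ΔS_surr = −ΔS_gas = 20.9 J/K and ΔS_universe = 0.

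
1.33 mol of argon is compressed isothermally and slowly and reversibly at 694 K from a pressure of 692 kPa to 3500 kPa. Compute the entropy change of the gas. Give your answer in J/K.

ΔS_gas = -17.9 J/K

For an isothermal ideal gas ΔS_gas = nR ln(P₁/P₂) = 1.33 × 8.314 × ln(692/3500) = -17.9 J/K.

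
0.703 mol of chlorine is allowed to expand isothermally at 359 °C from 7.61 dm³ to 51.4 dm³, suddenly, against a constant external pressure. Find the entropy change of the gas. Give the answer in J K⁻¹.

ΔS_gas = 11.2 J/K

Entropy is a state function, so ΔS_gas depends only on the end states.
For an isothermal ideal gas ΔS_gas = nR ln(V₂/V₁) = 0.703 × 8.314 × ln(51.4/7.61) = 11.2 J/K.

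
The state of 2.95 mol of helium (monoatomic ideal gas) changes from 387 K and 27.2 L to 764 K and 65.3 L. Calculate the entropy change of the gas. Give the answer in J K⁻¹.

Entropy is a state function: ΔS = nC_V ln(T₂/T₁) + nR ln(V₂/V₁), with C_V = 3R/2 = 12.47 J mol⁻¹ K⁻¹ for a monoatomic ideal gas.
ΔS = 2.95 × [12.47 × ln(764/387) + 8.314 × ln(65.3/27.2)] = 46.5 J/K.

ΔS = 46.5 J/K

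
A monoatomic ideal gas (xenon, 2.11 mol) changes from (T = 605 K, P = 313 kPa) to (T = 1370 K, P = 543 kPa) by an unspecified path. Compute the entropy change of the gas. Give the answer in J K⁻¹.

ΔS = nC_p ln(T₂/T₁) − nR ln(P₂/P₁), with C_p = 5R/2 = 20.79 J mol⁻¹ K⁻¹ for a monoatomic ideal gas.
ΔS = 2.11 × [20.79 × ln(1370/605) − 8.314 × ln(543/313)] = 26.2 J/K.

ΔS = 26.2 J/K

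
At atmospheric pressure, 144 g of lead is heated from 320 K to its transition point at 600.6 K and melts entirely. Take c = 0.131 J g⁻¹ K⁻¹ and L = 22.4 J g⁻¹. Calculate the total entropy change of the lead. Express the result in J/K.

Warming step: ΔS₁ = m c ln(T_tr/T_i) = 144 × 0.131 × ln(600.6/320) = 11.877 J/K.
Phase change: ΔS₂ = +mL/T_tr = 144 × 22.4 / 600.6 = 5.3706 J/K.
ΔS_total = (11.877) + (5.3706) = 17.2 J/K.

ΔS = 17.2 J/K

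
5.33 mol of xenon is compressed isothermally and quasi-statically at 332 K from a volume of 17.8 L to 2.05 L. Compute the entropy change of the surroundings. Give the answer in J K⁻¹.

For an isothermal ideal gas ΔS_gas = nR ln(V₂/V₁) = 5.33 × 8.314 × ln(2.05/17.8) = -95.8 J/K.
The process is reversible, so ΔS_surr = −ΔS_gas = 95.8 J/K and ΔS_universe = 0.

ΔS_surr = 95.8 J/K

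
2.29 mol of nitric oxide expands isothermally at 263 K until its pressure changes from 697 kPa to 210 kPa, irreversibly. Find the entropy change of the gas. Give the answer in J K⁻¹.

Entropy is a state function, so ΔS_gas depends only on the end states.
For an isothermal ideal gas ΔS_gas = nR ln(P₁/P₂) = 2.29 × 8.314 × ln(697/210) = 22.8 J/K.

ΔS_gas = 22.8 J/K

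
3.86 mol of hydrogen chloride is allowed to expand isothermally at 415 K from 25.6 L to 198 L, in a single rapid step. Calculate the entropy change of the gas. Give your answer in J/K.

ΔS_gas = 65.6 J/K

Entropy is a state function, so ΔS_gas depends only on the end states.
For an isothermal ideal gas ΔS_gas = nR ln(V₂/V₁) = 3.86 × 8.314 × ln(198/25.6) = 65.6 J/K.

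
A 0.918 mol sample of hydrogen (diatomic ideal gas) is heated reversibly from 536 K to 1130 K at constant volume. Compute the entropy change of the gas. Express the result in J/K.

ΔS = 14.2 J/K

At constant volume, ΔS = nC_V ln(T₂/T₁) with C_V = 5R/2 = 20.79 J mol⁻¹ K⁻¹.
ΔS = 0.918 × 20.79 × ln(1130/536) = 14.2 J/K.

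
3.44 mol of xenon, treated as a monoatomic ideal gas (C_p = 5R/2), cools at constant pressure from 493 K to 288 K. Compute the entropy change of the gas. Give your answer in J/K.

At constant pressure, ΔS = nC_p ln(T₂/T₁) with C_p = 5R/2 = 20.79 J mol⁻¹ K⁻¹.
ΔS = 3.44 × 20.79 × ln(288/493) = -38.4 J/K.

ΔS = -38.4 J/K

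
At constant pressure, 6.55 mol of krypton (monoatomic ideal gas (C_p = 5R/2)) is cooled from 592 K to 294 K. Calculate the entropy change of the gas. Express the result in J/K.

At constant pressure, ΔS = nC_p ln(T₂/T₁) with C_p = 5R/2 = 20.79 J mol⁻¹ K⁻¹.
ΔS = 6.55 × 20.79 × ln(294/592) = -95.3 J/K.

ΔS = -95.3 J/K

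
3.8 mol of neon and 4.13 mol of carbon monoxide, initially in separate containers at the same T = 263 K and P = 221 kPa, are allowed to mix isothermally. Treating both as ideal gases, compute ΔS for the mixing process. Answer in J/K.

ΔS_mix = 45.6 J/K

Mole fractions: x_A = 3.8/7.93 = 0.479, x_B = 0.521.
ΔS_mix = −R(n_A ln x_A + n_B ln x_B) = −8.314 × (3.8 ln 0.479 + 4.13 ln 0.521) = 45.6 J/K.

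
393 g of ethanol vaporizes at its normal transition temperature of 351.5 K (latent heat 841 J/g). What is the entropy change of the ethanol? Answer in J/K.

ΔS = 940 J/K

Heat absorbed by the substance: Q = mL = 393 × 841 = 330513 J.
At constant T, ΔS = Q_rev/T = 330513 / 351.5 = 940 J/K.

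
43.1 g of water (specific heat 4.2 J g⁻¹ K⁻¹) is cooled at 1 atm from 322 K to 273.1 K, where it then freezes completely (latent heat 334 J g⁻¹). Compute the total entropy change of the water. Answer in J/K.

Cooling step: ΔS₁ = m c ln(T_tr/T_i) = 43.1 × 4.2 × ln(273.1/322) = -29.82 J/K.
Phase change: ΔS₂ = −mL/T_tr = −43.1 × 334 / 273.1 = -52.71 J/K.
ΔS_total = (-29.82) + (-52.71) = -82.5 J/K.

ΔS = -82.5 J/K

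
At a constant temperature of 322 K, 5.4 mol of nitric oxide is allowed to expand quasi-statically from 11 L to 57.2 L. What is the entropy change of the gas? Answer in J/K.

ΔS_gas = 74 J/K

For an isothermal ideal gas ΔS_gas = nR ln(V₂/V₁) = 5.4 × 8.314 × ln(57.2/11) = 74 J/K.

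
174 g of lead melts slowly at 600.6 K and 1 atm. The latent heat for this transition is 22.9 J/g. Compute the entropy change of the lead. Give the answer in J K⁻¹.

ΔS = 6.63 J/K

Heat absorbed by the substance: Q = mL = 174 × 22.9 = 3984.6 J.
At constant T, ΔS = Q_rev/T = 3984.6 / 600.6 = 6.63 J/K.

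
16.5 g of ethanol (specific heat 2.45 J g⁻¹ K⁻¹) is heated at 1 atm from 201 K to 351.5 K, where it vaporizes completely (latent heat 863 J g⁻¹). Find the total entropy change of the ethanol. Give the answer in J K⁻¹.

ΔS = 63.1 J/K

Warming step: ΔS₁ = m c ln(T_tr/T_i) = 16.5 × 2.45 × ln(351.5/201) = 22.59 J/K.
Phase change: ΔS₂ = +mL/T_tr = 16.5 × 863 / 351.5 = 40.51 J/K.
ΔS_total = (22.59) + (40.51) = 63.1 J/K.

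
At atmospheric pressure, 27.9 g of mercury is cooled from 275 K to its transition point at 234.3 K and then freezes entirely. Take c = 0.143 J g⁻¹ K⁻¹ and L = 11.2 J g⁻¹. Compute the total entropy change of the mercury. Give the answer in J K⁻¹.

Cooling step: ΔS₁ = m c ln(T_tr/T_i) = 27.9 × 0.143 × ln(234.3/275) = -0.639 J/K.
Phase change: ΔS₂ = −mL/T_tr = −27.9 × 11.2 / 234.3 = -1.334 J/K.
ΔS_total = (-0.639) + (-1.334) = -1.97 J/K.

ΔS = -1.97 J/K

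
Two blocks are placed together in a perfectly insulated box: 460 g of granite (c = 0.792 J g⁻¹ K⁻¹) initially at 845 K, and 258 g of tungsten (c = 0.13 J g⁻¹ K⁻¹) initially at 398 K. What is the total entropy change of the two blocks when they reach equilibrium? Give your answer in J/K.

ΔS_total = 7.1 J/K

Energy balance: T_f = (m₁c₁T₁ + m₂c₂T₂)/(m₁c₁ + m₂c₂) = 807.32 K.
ΔS₁ = m₁c₁ ln(T_f/T₁) = 364.32 × ln(807.32/845) = -16.62 J/K.
ΔS₂ = m₂c₂ ln(T_f/T₂) = 33.54 × ln(807.32/398) = 23.72 J/K.
ΔS_total = -16.62 + 23.72 = 7.1 J/K.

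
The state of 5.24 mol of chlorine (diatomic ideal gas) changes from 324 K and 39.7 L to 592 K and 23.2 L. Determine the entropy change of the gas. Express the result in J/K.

Entropy is a state function: ΔS = nC_V ln(T₂/T₁) + nR ln(V₂/V₁), with C_V = 5R/2 = 20.79 J mol⁻¹ K⁻¹ for a diatomic ideal gas.
ΔS = 5.24 × [20.79 × ln(592/324) + 8.314 × ln(23.2/39.7)] = 42.2 J/K.

ΔS = 42.2 J/K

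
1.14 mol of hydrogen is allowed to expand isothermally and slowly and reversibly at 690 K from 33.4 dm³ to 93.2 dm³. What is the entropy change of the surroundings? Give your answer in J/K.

ΔS_surr = -9.73 J/K

For an isothermal ideal gas ΔS_gas = nR ln(V₂/V₁) = 1.14 × 8.314 × ln(93.2/33.4) = 9.73 J/K.
The process is reversible, so ΔS_surr = −ΔS_gas = -9.73 J/K and ΔS_universe = 0.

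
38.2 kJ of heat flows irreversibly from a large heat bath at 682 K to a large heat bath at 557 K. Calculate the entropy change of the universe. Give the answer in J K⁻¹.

ΔS_total = 12.6 J/K

ΔS_hot = −Q/T_H = −38200/682 = -56.01 J/K and ΔS_cold = +Q/T_C = 38200/557 = 68.58 J/K.
ΔS_total = -56.01 + 68.58 = 12.6 J/K, positive as the second law requires.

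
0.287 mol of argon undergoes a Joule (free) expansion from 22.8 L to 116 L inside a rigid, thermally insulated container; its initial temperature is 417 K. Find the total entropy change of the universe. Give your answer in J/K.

No heat is exchanged and no work is done, so the ideal-gas temperature stays constant.
Entropy is a state function; using a reversible isothermal path, ΔS_gas = nR ln(V₂/V₁) = 0.287 × 8.314 × ln(116/22.8) = 3.88 J/K.
The insulated surroundings exchange no heat, so ΔS_surr = 0 and ΔS_universe = ΔS_gas.

ΔS_universe = 3.88 J/K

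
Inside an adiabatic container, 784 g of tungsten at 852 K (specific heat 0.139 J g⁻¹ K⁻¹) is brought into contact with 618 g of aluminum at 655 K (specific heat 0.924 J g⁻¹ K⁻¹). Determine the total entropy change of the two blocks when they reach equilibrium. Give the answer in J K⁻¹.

ΔS_total = 3.36 J/K

Energy balance: T_f = (m₁c₁T₁ + m₂c₂T₂)/(m₁c₁ + m₂c₂) = 686.57 K.
ΔS₁ = m₁c₁ ln(T_f/T₁) = 108.976 × ln(686.57/852) = -23.525 J/K.
ΔS₂ = m₂c₂ ln(T_f/T₂) = 571.032 × ln(686.57/655) = 26.881 J/K.
ΔS_total = -23.525 + 26.881 = 3.36 J/K.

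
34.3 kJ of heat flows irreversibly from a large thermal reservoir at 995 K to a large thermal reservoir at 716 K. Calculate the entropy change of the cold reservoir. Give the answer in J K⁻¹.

The cold reservoir gains heat Q, so ΔS_cold = +Q/T_C = 34300/716 = 47.9 J/K.

ΔS_cold = 47.9 J/K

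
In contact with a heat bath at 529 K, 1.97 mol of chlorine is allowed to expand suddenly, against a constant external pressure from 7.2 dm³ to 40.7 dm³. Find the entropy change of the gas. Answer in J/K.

ΔS_gas = 28.4 J/K

Entropy is a state function, so ΔS_gas depends only on the end states.
For an isothermal ideal gas ΔS_gas = nR ln(V₂/V₁) = 1.97 × 8.314 × ln(40.7/7.2) = 28.4 J/K.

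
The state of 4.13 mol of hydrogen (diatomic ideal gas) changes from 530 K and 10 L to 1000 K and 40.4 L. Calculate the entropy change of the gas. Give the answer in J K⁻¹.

ΔS = 102 J/K

Entropy is a state function: ΔS = nC_V ln(T₂/T₁) + nR ln(V₂/V₁), with C_V = 5R/2 = 20.79 J mol⁻¹ K⁻¹ for a diatomic ideal gas.
ΔS = 4.13 × [20.79 × ln(1000/530) + 8.314 × ln(40.4/10)] = 102 J/K.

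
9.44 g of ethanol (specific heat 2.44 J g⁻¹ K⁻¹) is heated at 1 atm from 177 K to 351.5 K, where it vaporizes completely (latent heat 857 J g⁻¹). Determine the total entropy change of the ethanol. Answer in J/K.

Warming step: ΔS₁ = m c ln(T_tr/T_i) = 9.44 × 2.44 × ln(351.5/177) = 15.8 J/K.
Phase change: ΔS₂ = +mL/T_tr = 9.44 × 857 / 351.5 = 23.02 J/K.
ΔS_total = (15.8) + (23.02) = 38.8 J/K.

ΔS = 38.8 J/K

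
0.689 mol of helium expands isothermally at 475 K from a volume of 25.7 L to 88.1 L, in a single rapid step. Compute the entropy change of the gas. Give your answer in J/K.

ΔS_gas = 7.06 J/K

Entropy is a state function, so ΔS_gas depends only on the end states.
For an isothermal ideal gas ΔS_gas = nR ln(V₂/V₁) = 0.689 × 8.314 × ln(88.1/25.7) = 7.06 J/K.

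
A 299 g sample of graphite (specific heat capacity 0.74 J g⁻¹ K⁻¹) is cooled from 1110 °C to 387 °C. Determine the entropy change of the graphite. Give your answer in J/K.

ΔS = -164 J/K

In kelvin: T₁ = 1383.15 K, T₂ = 660.15 K. ΔS = ∫dQ_rev/T = m c ln(T₂/T₁) = 299 × 0.74 × ln(660.15/1383.15) = -164 J/K.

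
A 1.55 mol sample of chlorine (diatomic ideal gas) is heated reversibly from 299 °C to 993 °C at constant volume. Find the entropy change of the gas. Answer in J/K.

ΔS = 25.6 J/K

In kelvin: T₁ = 572.15 K, T₂ = 1266.15 K. At constant volume, ΔS = nC_V ln(T₂/T₁) with C_V = 5R/2 = 20.79 J mol⁻¹ K⁻¹.
ΔS = 1.55 × 20.79 × ln(1266.15/572.15) = 25.6 J/K.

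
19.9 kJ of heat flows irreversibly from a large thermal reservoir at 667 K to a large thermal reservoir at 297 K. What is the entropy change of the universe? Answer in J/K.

ΔS_total = 37.2 J/K

ΔS_hot = −Q/T_H = −19900/667 = -29.84 J/K and ΔS_cold = +Q/T_C = 19900/297 = 67 J/K.
ΔS_total = -29.84 + 67 = 37.2 J/K, positive as the second law requires.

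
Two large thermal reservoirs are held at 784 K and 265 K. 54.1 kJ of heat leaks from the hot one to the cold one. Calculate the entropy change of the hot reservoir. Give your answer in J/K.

The hot reservoir loses heat Q, so ΔS_hot = −Q/T_H = −54100/784 = -69 J/K.

ΔS_hot = -69 J/K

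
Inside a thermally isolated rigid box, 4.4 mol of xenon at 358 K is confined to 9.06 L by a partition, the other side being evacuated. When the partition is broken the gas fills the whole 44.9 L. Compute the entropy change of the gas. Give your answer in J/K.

For an ideal gas in free expansion Q = 0 and W = 0, so T is unchanged.
Entropy is a state function; using a reversible isothermal path, ΔS_gas = nR ln(V₂/V₁) = 4.4 × 8.314 × ln(44.9/9.06) = 58.6 J/K.

ΔS_gas = 58.6 J/K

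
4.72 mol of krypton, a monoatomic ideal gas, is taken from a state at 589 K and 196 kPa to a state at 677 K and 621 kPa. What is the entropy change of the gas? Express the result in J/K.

ΔS = nC_p ln(T₂/T₁) − nR ln(P₂/P₁), with C_p = 5R/2 = 20.79 J mol⁻¹ K⁻¹ for a monoatomic ideal gas.
ΔS = 4.72 × [20.79 × ln(677/589) − 8.314 × ln(621/196)] = -31.6 J/K.

ΔS = -31.6 J/K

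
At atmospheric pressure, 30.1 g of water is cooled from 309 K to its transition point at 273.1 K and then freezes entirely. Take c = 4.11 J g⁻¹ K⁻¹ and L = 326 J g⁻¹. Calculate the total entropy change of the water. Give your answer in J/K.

ΔS = -51.2 J/K

Cooling step: ΔS₁ = m c ln(T_tr/T_i) = 30.1 × 4.11 × ln(273.1/309) = -15.28 J/K.
Phase change: ΔS₂ = −mL/T_tr = −30.1 × 326 / 273.1 = -35.93 J/K.
ΔS_total = (-15.28) + (-35.93) = -51.2 J/K.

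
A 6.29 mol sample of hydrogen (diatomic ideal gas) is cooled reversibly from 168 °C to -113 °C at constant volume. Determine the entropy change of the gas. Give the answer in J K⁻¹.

In kelvin: T₁ = 441.15 K, T₂ = 160.15 K. At constant volume, ΔS = nC_V ln(T₂/T₁) with C_V = 5R/2 = 20.79 J mol⁻¹ K⁻¹.
ΔS = 6.29 × 20.79 × ln(160.15/441.15) = -132 J/K.

ΔS = -132 J/K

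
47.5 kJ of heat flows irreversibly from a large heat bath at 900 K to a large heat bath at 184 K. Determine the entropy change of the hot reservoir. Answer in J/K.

The hot reservoir loses heat Q, so ΔS_hot = −Q/T_H = −47500/900 = -52.8 J/K.

ΔS_hot = -52.8 J/K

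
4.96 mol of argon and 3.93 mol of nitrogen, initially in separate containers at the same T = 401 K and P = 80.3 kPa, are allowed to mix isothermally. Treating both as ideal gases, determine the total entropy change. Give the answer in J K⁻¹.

Mole fractions: x_A = 4.96/8.89 = 0.558, x_B = 0.442.
ΔS_mix = −R(n_A ln x_A + n_B ln x_B) = −8.314 × (4.96 ln 0.558 + 3.93 ln 0.442) = 50.7 J/K.

ΔS_mix = 50.7 J/K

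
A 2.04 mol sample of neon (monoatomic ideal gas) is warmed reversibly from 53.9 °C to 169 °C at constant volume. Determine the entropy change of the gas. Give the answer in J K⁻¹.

In kelvin: T₁ = 327.05 K, T₂ = 442.15 K. At constant volume, ΔS = nC_V ln(T₂/T₁) with C_V = 3R/2 = 12.47 J mol⁻¹ K⁻¹.
ΔS = 2.04 × 12.47 × ln(442.15/327.05) = 7.67 J/K.

ΔS = 7.67 J/K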